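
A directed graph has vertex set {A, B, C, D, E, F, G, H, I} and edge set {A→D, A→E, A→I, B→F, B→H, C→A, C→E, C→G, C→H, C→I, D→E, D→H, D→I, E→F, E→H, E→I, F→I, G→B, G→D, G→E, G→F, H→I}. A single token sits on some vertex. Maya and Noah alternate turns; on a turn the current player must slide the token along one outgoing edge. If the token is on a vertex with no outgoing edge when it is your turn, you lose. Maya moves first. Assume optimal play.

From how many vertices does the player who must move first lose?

Positions with no move are L. A position that does have a move is losing for the player to move precisely when every available move leads to a winning position for the opponent. Fill in the labels:
Every edge goes from a vertex to one that appears earlier in the order I, H, F, E, D, B, G, A, C, so processing vertices in that order labels each vertex after all of its successors.
I: no outgoing edge → L
H: reaches L-position I → W
F: reaches L-position I → W
E: reaches L-position I → W
D: reaches L-position I → W
B: only reaches F(W), H(W), all W → L
G: reaches L-position B → W
A: reaches L-position I → W
C: reaches L-position I → W
The L vertices are B, I; that is 2 in all.

2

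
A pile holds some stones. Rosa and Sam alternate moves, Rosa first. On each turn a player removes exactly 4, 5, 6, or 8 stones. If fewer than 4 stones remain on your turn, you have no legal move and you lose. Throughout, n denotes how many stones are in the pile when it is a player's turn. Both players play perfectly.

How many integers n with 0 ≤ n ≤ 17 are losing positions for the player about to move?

Build the W/L table. Terminal = L. A non-terminal position is W if it has a move to some L; otherwise it is L.
n=0: no move → L
n=1: no move → L
n=2: no move → L
n=3: no move → L
n=4: →0(L), so W
n=5: →1(L), so W
n=6: →2(L), so W
n=7: →3(L), so W
n=8: →3(L), so W
n=9: →3(L), so W
n=10: →2(L), so W
n=11: →3(L), so W
n=12: →8(W), 7(W), 6(W), 4(W) — all W, so L
n=13: →9(W), 8(W), 7(W), 5(W) — all W, so L
n=14: →10(W), 9(W), 8(W), 6(W) — all W, so L
n=15: →11(W), 10(W), 9(W), 7(W) — all W, so L
n=16: →12(L), so W
n=17: →13(L), so W
L entries with 0 ≤ n ≤ 17: n = 0, 1, 2, 3, 12, 13, 14, 15; that makes 8.

8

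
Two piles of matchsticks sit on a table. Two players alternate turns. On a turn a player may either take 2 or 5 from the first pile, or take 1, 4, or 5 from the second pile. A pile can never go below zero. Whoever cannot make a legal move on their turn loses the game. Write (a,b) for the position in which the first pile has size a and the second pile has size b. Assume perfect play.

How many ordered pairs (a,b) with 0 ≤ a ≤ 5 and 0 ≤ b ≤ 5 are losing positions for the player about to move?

Label each position W (a win for the player to move) or L (a loss). A position with no legal move is L; any other position is W exactly when some move reaches an L, and L when every move reaches a W.
Every move lowers a or b (never raises either), so fill the grid row by row in increasing a, and left to right within a row: each cell's successors are then already labelled.
      b=0  b=1  b=2  b=3  b=4  b=5
a=0:    L    W    L    W    W    W
a=1:    L    W    L    W    W    W
a=2:    W    L    W    L    W    W
a=3:    W    L    W    L    W    W
a=4:    L    W    L    W    W    W
a=5:    W    W    W    W    L    W
Cells with no legal move (terminal, hence L): (0,0), (1,0).
The remaining L cells, each justified by listing all of its moves:
(0,2): the only move is to (0,1)(W), a W ⇒ L
(1,2): the only move is to (1,1)(W), a W ⇒ L
(2,1): moves to (0,1)(W), (2,0)(W); every one is W ⇒ L
(2,3): moves to (0,3)(W), (2,2)(W); every one is W ⇒ L
(3,1): moves to (1,1)(W), (3,0)(W); every one is W ⇒ L
(3,3): moves to (1,3)(W), (3,2)(W); every one is W ⇒ L
(4,0): the only move is to (2,0)(W), a W ⇒ L
(4,2): moves to (2,2)(W), (4,1)(W); every one is W ⇒ L
(5,4): moves to (3,4)(W), (0,4)(W), (5,3)(W), (5,0)(W); every one is W ⇒ L
Every other cell has at least one move into one of the L cells above, so it is W.
L cells per row: a=0: 2, a=1: 2, a=2: 2, a=3: 2, a=4: 2, a=5: 1; total 11.

11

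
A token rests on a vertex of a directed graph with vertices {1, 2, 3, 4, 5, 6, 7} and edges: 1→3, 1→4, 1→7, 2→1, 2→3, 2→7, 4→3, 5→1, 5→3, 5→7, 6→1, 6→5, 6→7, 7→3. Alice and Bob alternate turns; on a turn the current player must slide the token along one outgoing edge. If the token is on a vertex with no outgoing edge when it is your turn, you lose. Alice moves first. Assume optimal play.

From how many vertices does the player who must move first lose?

Compute win/loss labels from the base case upward. A position with no move is L. Any other position is W if it can reach an L in one move, else L.
Every edge goes from a vertex to one that appears earlier in the order 3, 7, 4, 1, 2, 5, 6, so processing vertices in that order labels each vertex after all of its successors.
3: no outgoing edge → L
7: →3(L), so W
4: →3(L), so W
1: →3(L), so W
2: →3(L), so W
5: →3(L), so W
6: →5(W), 1(W), 7(W) — all W, so L
The L vertices are 3, 6; that is 2 in all.

2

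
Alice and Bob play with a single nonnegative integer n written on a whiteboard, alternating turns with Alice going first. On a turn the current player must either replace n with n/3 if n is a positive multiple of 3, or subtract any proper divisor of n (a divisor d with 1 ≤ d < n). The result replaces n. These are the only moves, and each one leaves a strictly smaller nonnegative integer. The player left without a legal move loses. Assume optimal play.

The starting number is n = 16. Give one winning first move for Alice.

Positions with no move are L. A position that does have a move is losing for the player to move precisely when every available move leads to a winning position for the opponent. Fill in the labels:
n=0: no move → L
n=1: no move → L
n=2: reaches L-position 1 → W
n=3: reaches L-position 1 → W
n=4: only reaches 2(W), 3(W), all W → L
n=5: reaches L-position 4 → W
n=6: reaches L-position 4 → W
n=7: only reaches 6(W), which is W → L
n=8: reaches L-position 4 → W
n=9: only reaches 3(W), 6(W), 8(W), all W → L
n=10: reaches L-position 9 → W
n=11: only reaches 10(W), which is W → L
n=12: reaches L-position 4 → W
n=13: only reaches 12(W), which is W → L
n=14: reaches L-position 7 → W
n=15: only reaches 5(W), 10(W), 12(W), 14(W), all W → L
n=16: reaches L-position 15 → W
From 16, the L positions reachable in one move are: 15.

Move to 15.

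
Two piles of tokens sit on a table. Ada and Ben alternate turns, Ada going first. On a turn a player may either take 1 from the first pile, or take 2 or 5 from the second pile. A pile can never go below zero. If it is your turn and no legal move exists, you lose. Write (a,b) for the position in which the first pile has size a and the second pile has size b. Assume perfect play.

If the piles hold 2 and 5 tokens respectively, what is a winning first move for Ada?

Move to (2,0).

Use the standard recursion: the mover loses at a terminal position; elsewhere, the mover wins exactly when some move hands the opponent an L position.
No move ever increases a pile, so every position that can arise here has a ≤ 2 and b ≤ 5; it is enough to label the cells with 0 ≤ a ≤ 2 and 0 ≤ b ≤ 5.
Every move lowers a or b (never raises either), so fill the grid row by row in increasing a, and left to right within a row: each cell's successors are then already labelled.
      b=0  b=1  b=2  b=3  b=4  b=5
a=0:    L    L    W    W    L    W
a=1:    W    W    L    L    W    W
a=2:    L    L    W    W    L    W
Cells with no legal move (terminal, hence L): (0,0), (0,1).
The remaining L cells, each justified by listing all of its moves:
(0,4): L (sole option (0,2)(W) is W)
(1,2): L (options (0,2)(W), (1,0)(W) are all W)
(1,3): L (options (0,3)(W), (1,1)(W) are all W)
(2,0): L (sole option (1,0)(W) is W)
(2,1): L (sole option (1,1)(W) is W)
(2,4): L (options (1,4)(W), (2,2)(W) are all W)
Every other cell has at least one move into one of the L cells above, so it is W.
From (2,5), the L positions reachable in one move are: (2,0).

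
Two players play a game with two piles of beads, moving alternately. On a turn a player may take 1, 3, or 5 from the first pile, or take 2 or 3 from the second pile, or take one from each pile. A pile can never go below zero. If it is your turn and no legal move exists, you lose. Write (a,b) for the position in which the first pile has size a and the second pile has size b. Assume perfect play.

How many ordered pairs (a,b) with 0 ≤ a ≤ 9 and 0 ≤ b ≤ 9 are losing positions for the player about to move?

Positions with no move are L. A position that does have a move is losing for the player to move precisely when every available move leads to a winning position for the opponent. Fill in the labels:
Every move lowers a or b (never raises either), so fill the grid row by row in increasing a, and left to right within a row: each cell's successors are then already labelled.
      b=0  b=1  b=2  b=3  b=4  b=5  b=6  b=7  b=8  b=9
a=0:    L    L    W    W    W    L    L    W    W    W
a=1:    W    W    W    L    L    W    W    W    L    L
a=2:    L    L    W    W    W    W    L    L    W    W
a=3:    W    W    W    L    L    W    W    W    W    L
a=4:    L    L    W    W    W    W    L    L    W    W
a=5:    W    W    W    L    L    W    W    W    W    L
a=6:    L    L    W    W    W    W    L    L    W    W
a=7:    W    W    W    L    L    W    W    W    W    L
a=8:    L    L    W    W    W    W    L    L    W    W
a=9:    W    W    W    L    L    W    W    W    W    L
Cells with no legal move (terminal, hence L): (0,0), (0,1).
The remaining L cells, each justified by listing all of its moves:
(0,5): →(0,3)(W), (0,2)(W) — all W, so L
(0,6): →(0,4)(W), (0,3)(W) — all W, so L
(1,3): →(0,3)(W), (1,1)(W), (1,0)(W), (0,2)(W) — all W, so L
(1,4): →(0,4)(W), (1,2)(W), (1,1)(W), (0,3)(W) — all W, so L
(1,8): →(0,8)(W), (1,6)(W), (1,5)(W), (0,7)(W) — all W, so L
(1,9): →(0,9)(W), (1,7)(W), (1,6)(W), (0,8)(W) — all W, so L
(2,0): →(1,0)(W) only, which is W, so L
(2,1): →(1,1)(W), (1,0)(W) — all W, so L
(2,6): →(1,6)(W), (2,4)(W), (2,3)(W), (1,5)(W) — all W, so L
(2,7): →(1,7)(W), (2,5)(W), (2,4)(W), (1,6)(W) — all W, so L
(3,3): →(2,3)(W), (0,3)(W), (3,1)(W), (3,0)(W), (2,2)(W) — all W, so L
(3,4): →(2,4)(W), (0,4)(W), (3,2)(W), (3,1)(W), (2,3)(W) — all W, so L
(3,9): →(2,9)(W), (0,9)(W), (3,7)(W), (3,6)(W), (2,8)(W) — all W, so L
(4,0): →(3,0)(W), (1,0)(W) — all W, so L
(4,1): →(3,1)(W), (1,1)(W), (3,0)(W) — all W, so L
(4,6): →(3,6)(W), (1,6)(W), (4,4)(W), (4,3)(W), (3,5)(W) — all W, so L
(4,7): →(3,7)(W), (1,7)(W), (4,5)(W), (4,4)(W), (3,6)(W) — all W, so L
(5,3): →(4,3)(W), (2,3)(W), (0,3)(W), (5,1)(W), (5,0)(W), (4,2)(W) — all W, so L
(5,4): →(4,4)(W), (2,4)(W), (0,4)(W), (5,2)(W), (5,1)(W), (4,3)(W) — all W, so L
(5,9): →(4,9)(W), (2,9)(W), (0,9)(W), (5,7)(W), (5,6)(W), (4,8)(W) — all W, so L
(6,0): →(5,0)(W), (3,0)(W), (1,0)(W) — all W, so L
(6,1): →(5,1)(W), (3,1)(W), (1,1)(W), (5,0)(W) — all W, so L
(6,6): →(5,6)(W), (3,6)(W), (1,6)(W), (6,4)(W), (6,3)(W), (5,5)(W) — all W, so L
(6,7): →(5,7)(W), (3,7)(W), (1,7)(W), (6,5)(W), (6,4)(W), (5,6)(W) — all W, so L
(7,3): →(6,3)(W), (4,3)(W), (2,3)(W), (7,1)(W), (7,0)(W), (6,2)(W) — all W, so L
(7,4): →(6,4)(W), (4,4)(W), (2,4)(W), (7,2)(W), (7,1)(W), (6,3)(W) — all W, so L
(7,9): →(6,9)(W), (4,9)(W), (2,9)(W), (7,7)(W), (7,6)(W), (6,8)(W) — all W, so L
(8,0): →(7,0)(W), (5,0)(W), (3,0)(W) — all W, so L
(8,1): →(7,1)(W), (5,1)(W), (3,1)(W), (7,0)(W) — all W, so L
(8,6): →(7,6)(W), (5,6)(W), (3,6)(W), (8,4)(W), (8,3)(W), (7,5)(W) — all W, so L
(8,7): →(7,7)(W), (5,7)(W), (3,7)(W), (8,5)(W), (8,4)(W), (7,6)(W) — all W, so L
(9,3): →(8,3)(W), (6,3)(W), (4,3)(W), (9,1)(W), (9,0)(W), (8,2)(W) — all W, so L
(9,4): →(8,4)(W), (6,4)(W), (4,4)(W), (9,2)(W), (9,1)(W), (8,3)(W) — all W, so L
(9,9): →(8,9)(W), (6,9)(W), (4,9)(W), (9,7)(W), (9,6)(W), (8,8)(W) — all W, so L
Every other cell has at least one move into one of the L cells above, so it is W.
L cells per row: a=0: 4, a=1: 4, a=2: 4, a=3: 3, a=4: 4, a=5: 3, a=6: 4, a=7: 3, a=8: 4, a=9: 3; total 36.

36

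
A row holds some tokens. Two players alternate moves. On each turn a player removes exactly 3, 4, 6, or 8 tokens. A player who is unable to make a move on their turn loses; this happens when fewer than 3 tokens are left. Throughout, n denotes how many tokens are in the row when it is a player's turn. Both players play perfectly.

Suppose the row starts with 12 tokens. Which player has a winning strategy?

Work bottom-up. With no move the player to move loses. Otherwise the position is W if at least one move leads to an L position for the opponent, and L if every move leads to a W.
n=0: no move → L
n=1: no move → L
n=2: no move → L
n=3: →0(L), so W
n=4: →1(L), so W
n=5: →2(L), so W
n=6: →2(L), so W
n=7: →1(L), so W
n=8: →2(L), so W
n=9: →1(L), so W
n=10: →2(L), so W
n=11: →8(W), 7(W), 5(W), 3(W) — all W, so L
n=12: →9(W), 8(W), 6(W), 4(W) — all W, so L
The starting position 12 is L: whatever the player to move does, the opponent receives a W position.

The second player wins.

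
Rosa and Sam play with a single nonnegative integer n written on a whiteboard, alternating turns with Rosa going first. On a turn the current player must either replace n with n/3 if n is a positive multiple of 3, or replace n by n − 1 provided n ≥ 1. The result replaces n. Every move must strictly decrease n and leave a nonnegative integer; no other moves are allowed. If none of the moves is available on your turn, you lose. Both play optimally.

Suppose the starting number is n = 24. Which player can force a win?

Use the standard recursion: the mover loses at a terminal position; elsewhere, the mover wins exactly when some move hands the opponent an L position.
n=0: no move → L
n=1: W (go to 0, an L position)
n=2: L (sole option 1(W) is W)
n=3: W (go to 2, an L position)
n=4: L (sole option 3(W) is W)
n=5: W (go to 4, an L position)
n=6: W (go to 2, an L position)
n=7: L (sole option 6(W) is W)
n=8: W (go to 7, an L position)
n=9: L (options 3(W), 8(W) are all W)
n=10: W (go to 9, an L position)
n=11: L (sole option 10(W) is W)
n=12: W (go to 4, an L position)
n=13: L (sole option 12(W) is W)
n=14: W (go to 13, an L position)
n=15: L (options 5(W), 14(W) are all W)
n=16: W (go to 15, an L position)
n=17: L (sole option 16(W) is W)
n=18: W (go to 17, an L position)
n=19: L (sole option 18(W) is W)
n=20: W (go to 19, an L position)
n=21: W (go to 7, an L position)
n=22: L (sole option 21(W) is W)
n=23: W (go to 22, an L position)
n=24: L (options 8(W), 23(W) are all W)
The starting position 24 is L: whatever Rosa does, the opponent receives a W position.

Sam wins.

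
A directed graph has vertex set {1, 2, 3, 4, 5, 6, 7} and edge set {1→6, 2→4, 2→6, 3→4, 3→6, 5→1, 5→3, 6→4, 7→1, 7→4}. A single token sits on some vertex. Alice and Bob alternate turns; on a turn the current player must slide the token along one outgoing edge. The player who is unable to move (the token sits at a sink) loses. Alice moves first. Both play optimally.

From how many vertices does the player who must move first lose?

2

Classify positions by backward induction: terminal positions (no move available) are L. From any other position, the mover wins iff some move reaches an L.
Every edge goes from a vertex to one that appears earlier in the order 4, 6, 3, 1, 7, 2, 5, so processing vertices in that order labels each vertex after all of its successors.
4: no outgoing edge → L
6: reaches L-position 4 → W
3: reaches L-position 4 → W
1: only reaches 6(W), which is W → L
7: reaches L-position 1 → W
2: reaches L-position 4 → W
5: reaches L-position 1 → W
The L vertices are 1, 4; that is 2 in all.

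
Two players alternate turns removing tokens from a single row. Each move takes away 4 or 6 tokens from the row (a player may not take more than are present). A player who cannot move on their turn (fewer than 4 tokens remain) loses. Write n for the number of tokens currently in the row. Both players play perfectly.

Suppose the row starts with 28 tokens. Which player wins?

The first player wins.

Label each position W (a win for the player to move) or L (a loss). A position with no legal move is L; any other position is W exactly when some move reaches an L, and L when every move reaches a W.
n=0: no move → L
n=1: no move → L
n=2: no move → L
n=3: no move → L
n=4: W (go to 0, an L position)
n=5: W (go to 1, an L position)
n=6: W (go to 2, an L position)
n=7: W (go to 3, an L position)
n=8: W (go to 2, an L position)
n=9: W (go to 3, an L position)
n=10: L (options 6(W), 4(W) are all W)
n=11: L (options 7(W), 5(W) are all W)
n=12: L (options 8(W), 6(W) are all W)
n=13: L (options 9(W), 7(W) are all W)
n=14: W (go to 10, an L position)
n=15: W (go to 11, an L position)
n=16: W (go to 12, an L position)
n=17: W (go to 13, an L position)
n=18: W (go to 12, an L position)
n=19: W (go to 13, an L position)
n=20: L (options 16(W), 14(W) are all W)
n=21: L (options 17(W), 15(W) are all W)
n=22: L (options 18(W), 16(W) are all W)
n=23: L (options 19(W), 17(W) are all W)
n=24: W (go to 20, an L position)
n=25: W (go to 21, an L position)
n=26: W (go to 22, an L position)
n=27: W (go to 23, an L position)
n=28: W (go to 22, an L position)
The starting position 28 is W: the player to move should remove 6, leaving 22, handing over an L position.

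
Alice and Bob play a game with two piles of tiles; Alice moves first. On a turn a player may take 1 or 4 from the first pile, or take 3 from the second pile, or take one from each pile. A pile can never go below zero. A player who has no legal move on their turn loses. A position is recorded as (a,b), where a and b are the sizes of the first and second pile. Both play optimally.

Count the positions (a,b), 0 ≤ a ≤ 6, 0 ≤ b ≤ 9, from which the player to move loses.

Classify positions by backward induction: terminal positions (no move available) are L. From any other position, the mover wins iff some move reaches an L.
Every move lowers a or b (never raises either), so fill the grid row by row in increasing a, and left to right within a row: each cell's successors are then already labelled.
      b=0  b=1  b=2  b=3  b=4  b=5  b=6  b=7  b=8  b=9
a=0:    L    L    L    W    W    W    L    L    L    W
a=1:    W    W    W    W    L    L    W    W    W    W
a=2:    L    L    L    W    W    W    W    L    L    L
a=3:    W    W    W    W    L    L    L    W    W    W
a=4:    W    W    W    L    W    W    W    W    W    L
a=5:    L    L    L    W    W    W    L    L    L    W
a=6:    W    W    W    W    L    L    W    W    W    W
Cells with no legal move (terminal, hence L): (0,0), (0,1), (0,2).
The remaining L cells, each justified by listing all of its moves:
(0,6): the only move is to (0,3)(W), a W ⇒ L
(0,7): the only move is to (0,4)(W), a W ⇒ L
(0,8): the only move is to (0,5)(W), a W ⇒ L
(1,4): moves to (0,4)(W), (1,1)(W), (0,3)(W); every one is W ⇒ L
(1,5): moves to (0,5)(W), (1,2)(W), (0,4)(W); every one is W ⇒ L
(2,0): the only move is to (1,0)(W), a W ⇒ L
(2,1): moves to (1,1)(W), (1,0)(W); every one is W ⇒ L
(2,2): moves to (1,2)(W), (1,1)(W); every one is W ⇒ L
(2,7): moves to (1,7)(W), (2,4)(W), (1,6)(W); every one is W ⇒ L
(2,8): moves to (1,8)(W), (2,5)(W), (1,7)(W); every one is W ⇒ L
(2,9): moves to (1,9)(W), (2,6)(W), (1,8)(W); every one is W ⇒ L
(3,4): moves to (2,4)(W), (3,1)(W), (2,3)(W); every one is W ⇒ L
(3,5): moves to (2,5)(W), (3,2)(W), (2,4)(W); every one is W ⇒ L
(3,6): moves to (2,6)(W), (3,3)(W), (2,5)(W); every one is W ⇒ L
(4,3): moves to (3,3)(W), (0,3)(W), (4,0)(W), (3,2)(W); every one is W ⇒ L
(4,9): moves to (3,9)(W), (0,9)(W), (4,6)(W), (3,8)(W); every one is W ⇒ L
(5,0): moves to (4,0)(W), (1,0)(W); every one is W ⇒ L
(5,1): moves to (4,1)(W), (1,1)(W), (4,0)(W); every one is W ⇒ L
(5,2): moves to (4,2)(W), (1,2)(W), (4,1)(W); every one is W ⇒ L
(5,6): moves to (4,6)(W), (1,6)(W), (5,3)(W), (4,5)(W); every one is W ⇒ L
(5,7): moves to (4,7)(W), (1,7)(W), (5,4)(W), (4,6)(W); every one is W ⇒ L
(5,8): moves to (4,8)(W), (1,8)(W), (5,5)(W), (4,7)(W); every one is W ⇒ L
(6,4): moves to (5,4)(W), (2,4)(W), (6,1)(W), (5,3)(W); every one is W ⇒ L
(6,5): moves to (5,5)(W), (2,5)(W), (6,2)(W), (5,4)(W); every one is W ⇒ L
Every other cell has at least one move into one of the L cells above, so it is W.
L cells per row: a=0: 6, a=1: 2, a=2: 6, a=3: 3, a=4: 2, a=5: 6, a=6: 2; total 27.

27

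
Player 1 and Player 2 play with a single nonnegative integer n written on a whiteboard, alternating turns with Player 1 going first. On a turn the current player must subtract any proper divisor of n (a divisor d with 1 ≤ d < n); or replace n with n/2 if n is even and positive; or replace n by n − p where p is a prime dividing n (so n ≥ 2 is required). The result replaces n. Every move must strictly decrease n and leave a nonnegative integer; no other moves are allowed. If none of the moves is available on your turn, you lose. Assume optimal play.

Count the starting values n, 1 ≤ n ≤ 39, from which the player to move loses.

9

Use the standard recursion: the mover loses at a terminal position; elsewhere, the mover wins exactly when some move hands the opponent an L position.
n=0: no move → L
n=1: no move → L
n=2: reaches L-position 0 → W
n=3: reaches L-position 0 → W
n=4: only reaches 2(W), 3(W), all W → L
n=5: reaches L-position 0 → W
n=6: reaches L-position 4 → W
n=7: reaches L-position 0 → W
n=8: reaches L-position 4 → W
n=9: only reaches 6(W), 8(W), all W → L
n=10: reaches L-position 9 → W
n=11: reaches L-position 0 → W
n=12: reaches L-position 9 → W
n=13: reaches L-position 0 → W
n=14: only reaches 7(W), 12(W), 13(W), all W → L
n=15: reaches L-position 14 → W
n=16: reaches L-position 14 → W
n=17: reaches L-position 0 → W
n=18: reaches L-position 9 → W
n=19: reaches L-position 0 → W
n=20: only reaches 10(W), 15(W), 16(W), 18(W), 19(W), all W → L
n=21: reaches L-position 14 → W
n=22: reaches L-position 20 → W
n=23: reaches L-position 0 → W
n=24: reaches L-position 20 → W
n=25: reaches L-position 20 → W
n=26: only reaches 13(W), 24(W), 25(W), all W → L
n=27: reaches L-position 26 → W
n=28: reaches L-position 14 → W
n=29: reaches L-position 0 → W
n=30: reaches L-position 20 → W
n=31: reaches L-position 0 → W
n=32: only reaches 16(W), 24(W), 28(W), 30(W), 31(W), all W → L
n=33: reaches L-position 32 → W
n=34: reaches L-position 32 → W
n=35: only reaches 28(W), 30(W), 34(W), all W → L
n=36: reaches L-position 32 → W
n=37: reaches L-position 0 → W
n=38: only reaches 19(W), 36(W), 37(W), all W → L
n=39: reaches L-position 26 → W
L entries with 1 ≤ n ≤ 39 (n=0 is outside the asked range and is not counted): n = 1, 4, 9, 14, 20, 26, 32, 35, 38; that makes 9.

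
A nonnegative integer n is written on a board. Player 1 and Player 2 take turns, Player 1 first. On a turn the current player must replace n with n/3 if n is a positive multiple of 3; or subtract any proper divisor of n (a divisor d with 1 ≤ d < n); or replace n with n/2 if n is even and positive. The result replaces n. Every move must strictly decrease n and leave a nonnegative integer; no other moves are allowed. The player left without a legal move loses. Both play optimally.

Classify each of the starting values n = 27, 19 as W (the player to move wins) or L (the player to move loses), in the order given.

27: W, 19: L

Compute win/loss labels from the base case upward. A position with no move is L. Any other position is W if it can reach an L in one move, else L.
n=0: no move → L
n=1: no move → L
n=2: →1(L), so W
n=3: →1(L), so W
n=4: →2(W), 3(W) — all W, so L
n=5: →4(L), so W
n=6: →4(L), so W
n=7: →6(W) only, which is W, so L
n=8: →4(L), so W
n=9: →3(W), 6(W), 8(W) — all W, so L
n=10: →9(L), so W
n=11: →10(W) only, which is W, so L
n=12: →4(L), so W
n=13: →12(W) only, which is W, so L
n=14: →7(L), so W
n=15: →5(W), 10(W), 12(W), 14(W) — all W, so L
n=16: →15(L), so W
n=17: →16(W) only, which is W, so L
n=18: →9(L), so W
n=19: →18(W) only, which is W, so L
n=20: →15(L), so W
n=21: →7(L), so W
n=22: →11(L), so W
n=23: →22(W) only, which is W, so L
n=24: →23(L), so W
n=25: →20(W), 24(W) — all W, so L
n=26: →13(L), so W
n=27: →9(L), so W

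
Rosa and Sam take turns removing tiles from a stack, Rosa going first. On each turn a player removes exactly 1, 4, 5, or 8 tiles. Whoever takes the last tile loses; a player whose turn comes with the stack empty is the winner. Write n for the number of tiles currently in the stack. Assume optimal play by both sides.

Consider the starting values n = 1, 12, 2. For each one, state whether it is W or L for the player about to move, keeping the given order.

1: L, 12: L, 2: W

Work bottom-up. With no move the player to move wins. Otherwise the position is W if at least one move leads to an L position for the opponent, and L if every move leads to a W.
n=0: no move; the opponent has just taken the last tile and therefore loses → W
n=1: L (sole option 0(W) is W)
n=2: W (go to 1, an L position)
n=3: L (sole option 2(W) is W)
n=4: W (go to 3, an L position)
n=5: W (go to 1, an L position)
n=6: W (go to 1, an L position)
n=7: W (go to 3, an L position)
n=8: W (go to 3, an L position)
n=9: W (go to 1, an L position)
n=10: L (options 9(W), 6(W), 5(W), 2(W) are all W)
n=11: W (go to 10, an L position)
n=12: L (options 11(W), 8(W), 7(W), 4(W) are all W)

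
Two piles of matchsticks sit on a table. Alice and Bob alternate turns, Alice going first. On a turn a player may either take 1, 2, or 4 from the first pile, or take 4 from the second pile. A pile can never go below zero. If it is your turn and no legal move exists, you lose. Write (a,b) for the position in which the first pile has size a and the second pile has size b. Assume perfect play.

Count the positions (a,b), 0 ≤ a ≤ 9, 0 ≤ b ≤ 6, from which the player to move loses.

Label each position W (a win for the player to move) or L (a loss). A position with no legal move is L; any other position is W exactly when some move reaches an L, and L when every move reaches a W.
Every move lowers a or b (never raises either), so fill the grid row by row in increasing a, and left to right within a row: each cell's successors are then already labelled.
      b=0  b=1  b=2  b=3  b=4  b=5  b=6
a=0:    L    L    L    L    W    W    W
a=1:    W    W    W    W    L    L    L
a=2:    W    W    W    W    W    W    W
a=3:    L    L    L    L    W    W    W
a=4:    W    W    W    W    L    L    L
a=5:    W    W    W    W    W    W    W
a=6:    L    L    L    L    W    W    W
a=7:    W    W    W    W    L    L    L
a=8:    W    W    W    W    W    W    W
a=9:    L    L    L    L    W    W    W
Cells with no legal move (terminal, hence L): (0,0), (0,1), (0,2), (0,3).
The remaining L cells, each justified by listing all of its moves:
(1,4): only reaches (0,4)(W), (1,0)(W), all W → L
(1,5): only reaches (0,5)(W), (1,1)(W), all W → L
(1,6): only reaches (0,6)(W), (1,2)(W), all W → L
(3,0): only reaches (2,0)(W), (1,0)(W), all W → L
(3,1): only reaches (2,1)(W), (1,1)(W), all W → L
(3,2): only reaches (2,2)(W), (1,2)(W), all W → L
(3,3): only reaches (2,3)(W), (1,3)(W), all W → L
(4,4): only reaches (3,4)(W), (2,4)(W), (0,4)(W), (4,0)(W), all W → L
(4,5): only reaches (3,5)(W), (2,5)(W), (0,5)(W), (4,1)(W), all W → L
(4,6): only reaches (3,6)(W), (2,6)(W), (0,6)(W), (4,2)(W), all W → L
(6,0): only reaches (5,0)(W), (4,0)(W), (2,0)(W), all W → L
(6,1): only reaches (5,1)(W), (4,1)(W), (2,1)(W), all W → L
(6,2): only reaches (5,2)(W), (4,2)(W), (2,2)(W), all W → L
(6,3): only reaches (5,3)(W), (4,3)(W), (2,3)(W), all W → L
(7,4): only reaches (6,4)(W), (5,4)(W), (3,4)(W), (7,0)(W), all W → L
(7,5): only reaches (6,5)(W), (5,5)(W), (3,5)(W), (7,1)(W), all W → L
(7,6): only reaches (6,6)(W), (5,6)(W), (3,6)(W), (7,2)(W), all W → L
(9,0): only reaches (8,0)(W), (7,0)(W), (5,0)(W), all W → L
(9,1): only reaches (8,1)(W), (7,1)(W), (5,1)(W), all W → L
(9,2): only reaches (8,2)(W), (7,2)(W), (5,2)(W), all W → L
(9,3): only reaches (8,3)(W), (7,3)(W), (5,3)(W), all W → L
Every other cell has at least one move into one of the L cells above, so it is W.
L cells per row: a=0: 4, a=1: 3, a=2: 0, a=3: 4, a=4: 3, a=5: 0, a=6: 4, a=7: 3, a=8: 0, a=9: 4; total 25.

25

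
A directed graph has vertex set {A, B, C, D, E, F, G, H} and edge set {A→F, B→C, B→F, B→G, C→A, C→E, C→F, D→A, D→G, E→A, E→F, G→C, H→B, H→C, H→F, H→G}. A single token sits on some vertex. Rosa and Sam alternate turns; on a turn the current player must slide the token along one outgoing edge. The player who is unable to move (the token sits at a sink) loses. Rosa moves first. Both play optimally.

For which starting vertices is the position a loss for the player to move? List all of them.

Use the standard recursion: the mover loses at a terminal position; elsewhere, the mover wins exactly when some move hands the opponent an L position.
Every edge goes from a vertex to one that appears earlier in the order F, A, E, C, G, B, H, D, so processing vertices in that order labels each vertex after all of its successors.
F: no outgoing edge → L
A: reaches L-position F → W
E: reaches L-position F → W
C: reaches L-position F → W
G: only reaches C(W), which is W → L
B: reaches L-position G → W
H: reaches L-position G → W
D: reaches L-position G → W
The losing starting vertices are exactly the entries labelled L in this table (2 of them).

F, G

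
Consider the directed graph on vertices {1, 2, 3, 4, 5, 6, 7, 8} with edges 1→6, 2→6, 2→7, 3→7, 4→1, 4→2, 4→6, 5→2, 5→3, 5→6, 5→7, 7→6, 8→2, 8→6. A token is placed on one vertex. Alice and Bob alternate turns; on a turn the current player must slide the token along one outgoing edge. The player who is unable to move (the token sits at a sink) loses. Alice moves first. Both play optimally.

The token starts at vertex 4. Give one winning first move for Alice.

Build the W/L table. Terminal = L. A non-terminal position is W if it has a move to some L; otherwise it is L.
Every edge goes from a vertex to one that appears earlier in the order 6, 7, 2, 1, 3, 4, 8, 5, so processing vertices in that order labels each vertex after all of its successors.
6: no outgoing edge → L
7: can move to 6, which is L ⇒ W
2: can move to 6, which is L ⇒ W
1: can move to 6, which is L ⇒ W
3: the only move is to 7(W), a W ⇒ L
4: can move to 6, which is L ⇒ W
8: can move to 6, which is L ⇒ W
5: can move to 3, which is L ⇒ W
From 4, the L positions reachable in one move are: 6.

Move to 6.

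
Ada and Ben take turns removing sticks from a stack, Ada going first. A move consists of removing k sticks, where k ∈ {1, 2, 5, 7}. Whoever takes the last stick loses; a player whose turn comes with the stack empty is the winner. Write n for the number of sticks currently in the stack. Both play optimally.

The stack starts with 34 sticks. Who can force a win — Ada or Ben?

Classify positions by backward induction: terminal positions (no move available) are W. From any other position, the mover wins iff some move reaches an L.
n=0: no move; the opponent has just taken the last stick and therefore loses → W
n=1: only reaches 0(W), which is W → L
n=2: reaches L-position 1 → W
n=3: reaches L-position 1 → W
n=4: only reaches 3(W), 2(W), all W → L
n=5: reaches L-position 4 → W
n=6: reaches L-position 4 → W
n=7: only reaches 6(W), 5(W), 2(W), 0(W), all W → L
n=8: reaches L-position 7 → W
n=9: reaches L-position 7 → W
n=10: only reaches 9(W), 8(W), 5(W), 3(W), all W → L
n=11: reaches L-position 10 → W
n=12: reaches L-position 10 → W
n=13: only reaches 12(W), 11(W), 8(W), 6(W), all W → L
n=14: reaches L-position 13 → W
n=15: reaches L-position 13 → W
n=16: only reaches 15(W), 14(W), 11(W), 9(W), all W → L
n=17: reaches L-position 16 → W
n=18: reaches L-position 16 → W
n=19: only reaches 18(W), 17(W), 14(W), 12(W), all W → L
n=20: reaches L-position 19 → W
n=21: reaches L-position 19 → W
n=22: only reaches 21(W), 20(W), 17(W), 15(W), all W → L
n=23: reaches L-position 22 → W
n=24: reaches L-position 22 → W
n=25: only reaches 24(W), 23(W), 20(W), 18(W), all W → L
n=26: reaches L-position 25 → W
n=27: reaches L-position 25 → W
n=28: only reaches 27(W), 26(W), 23(W), 21(W), all W → L
n=29: reaches L-position 28 → W
n=30: reaches L-position 28 → W
n=31: only reaches 30(W), 29(W), 26(W), 24(W), all W → L
n=32: reaches L-position 31 → W
n=33: reaches L-position 31 → W
n=34: only reaches 33(W), 32(W), 29(W), 27(W), all W → L
The starting position 34 is L: whatever Ada does, the opponent receives a W position.

Ben wins.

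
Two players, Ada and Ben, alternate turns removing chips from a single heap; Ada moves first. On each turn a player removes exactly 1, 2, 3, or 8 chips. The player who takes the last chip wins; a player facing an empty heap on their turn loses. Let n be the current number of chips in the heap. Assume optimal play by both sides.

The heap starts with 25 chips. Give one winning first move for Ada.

Remove 3, leaving 22.

Compute win/loss labels from the base case upward. A position with no move is L. Any other position is W if it can reach an L in one move, else L.
n=0: no move → L
n=1: reaches L-position 0 → W
n=2: reaches L-position 0 → W
n=3: reaches L-position 0 → W
n=4: only reaches 3(W), 2(W), 1(W), all W → L
n=5: reaches L-position 4 → W
n=6: reaches L-position 4 → W
n=7: reaches L-position 4 → W
n=8: reaches L-position 0 → W
n=9: only reaches 8(W), 7(W), 6(W), 1(W), all W → L
n=10: reaches L-position 9 → W
n=11: reaches L-position 9 → W
n=12: reaches L-position 9 → W
n=13: only reaches 12(W), 11(W), 10(W), 5(W), all W → L
n=14: reaches L-position 13 → W
n=15: reaches L-position 13 → W
n=16: reaches L-position 13 → W
n=17: reaches L-position 9 → W
n=18: only reaches 17(W), 16(W), 15(W), 10(W), all W → L
n=19: reaches L-position 18 → W
n=20: reaches L-position 18 → W
n=21: reaches L-position 18 → W
n=22: only reaches 21(W), 20(W), 19(W), 14(W), all W → L
n=23: reaches L-position 22 → W
n=24: reaches L-position 22 → W
n=25: reaches L-position 22 → W
From 25, the L positions reachable in one move are: 22.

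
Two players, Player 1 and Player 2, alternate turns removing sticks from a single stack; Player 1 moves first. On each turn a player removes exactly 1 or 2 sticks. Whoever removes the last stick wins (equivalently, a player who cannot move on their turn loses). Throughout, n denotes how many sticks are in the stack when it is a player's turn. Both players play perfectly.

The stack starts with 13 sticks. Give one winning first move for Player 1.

Build the W/L table. Terminal = L. A non-terminal position is W if it has a move to some L; otherwise it is L.
n=0: no move → L
n=1: can move to 0, which is L ⇒ W
n=2: can move to 0, which is L ⇒ W
n=3: moves to 2(W), 1(W); every one is W ⇒ L
n=4: can move to 3, which is L ⇒ W
n=5: can move to 3, which is L ⇒ W
n=6: moves to 5(W), 4(W); every one is W ⇒ L
n=7: can move to 6, which is L ⇒ W
n=8: can move to 6, which is L ⇒ W
n=9: moves to 8(W), 7(W); every one is W ⇒ L
n=10: can move to 9, which is L ⇒ W
n=11: can move to 9, which is L ⇒ W
n=12: moves to 11(W), 10(W); every one is W ⇒ L
n=13: can move to 12, which is L ⇒ W
From 13, the L positions reachable in one move are: 12.

Remove 1, leaving 12.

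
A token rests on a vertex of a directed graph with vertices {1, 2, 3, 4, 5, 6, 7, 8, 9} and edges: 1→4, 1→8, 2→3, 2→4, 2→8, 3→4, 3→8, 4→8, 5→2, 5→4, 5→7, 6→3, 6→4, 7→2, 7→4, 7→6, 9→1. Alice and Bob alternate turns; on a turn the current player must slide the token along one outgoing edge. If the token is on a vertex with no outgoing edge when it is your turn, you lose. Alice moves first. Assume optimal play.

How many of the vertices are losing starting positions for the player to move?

Classify positions by backward induction: terminal positions (no move available) are L. From any other position, the mover wins iff some move reaches an L.
Every edge goes from a vertex to one that appears earlier in the order 8, 4, 3, 2, 6, 1, 9, 7, 5, so processing vertices in that order labels each vertex after all of its successors.
8: no outgoing edge → L
4: can move to 8, which is L ⇒ W
3: can move to 8, which is L ⇒ W
2: can move to 8, which is L ⇒ W
6: moves to 3(W), 4(W); every one is W ⇒ L
1: can move to 8, which is L ⇒ W
9: the only move is to 1(W), a W ⇒ L
7: can move to 6, which is L ⇒ W
5: moves to 7(W), 2(W), 4(W); every one is W ⇒ L
The L vertices are 5, 6, 8, 9; that is 4 in all.

4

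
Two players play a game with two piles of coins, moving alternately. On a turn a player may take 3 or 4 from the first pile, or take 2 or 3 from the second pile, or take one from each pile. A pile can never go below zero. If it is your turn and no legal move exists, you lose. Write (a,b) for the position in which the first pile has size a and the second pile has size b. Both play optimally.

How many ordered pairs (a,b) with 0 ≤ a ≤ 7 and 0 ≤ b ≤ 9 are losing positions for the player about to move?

Work bottom-up. With no move the player to move loses. Otherwise the position is W if at least one move leads to an L position for the opponent, and L if every move leads to a W.
Every move lowers a or b (never raises either), so fill the grid row by row in increasing a, and left to right within a row: each cell's successors are then already labelled.
      b=0  b=1  b=2  b=3  b=4  b=5  b=6  b=7  b=8  b=9
a=0:    L    L    W    W    W    L    L    W    W    W
a=1:    L    W    W    W    L    L    W    W    W    L
a=2:    L    W    W    W    L    W    W    W    L    L
a=3:    W    W    L    L    W    W    W    L    L    W
a=4:    W    W    L    W    W    W    W    L    W    W
a=5:    W    L    L    W    W    W    L    L    W    W
a=6:    W    L    W    W    W    L    L    W    W    W
a=7:    L    L    W    W    W    L    W    W    W    L
Cells with no legal move (terminal, hence L): (0,0), (0,1), (1,0), (2,0).
The remaining L cells, each justified by listing all of its moves:
(0,5): only reaches (0,3)(W), (0,2)(W), all W → L
(0,6): only reaches (0,4)(W), (0,3)(W), all W → L
(1,4): only reaches (1,2)(W), (1,1)(W), (0,3)(W), all W → L
(1,5): only reaches (1,3)(W), (1,2)(W), (0,4)(W), all W → L
(1,9): only reaches (1,7)(W), (1,6)(W), (0,8)(W), all W → L
(2,4): only reaches (2,2)(W), (2,1)(W), (1,3)(W), all W → L
(2,8): only reaches (2,6)(W), (2,5)(W), (1,7)(W), all W → L
(2,9): only reaches (2,7)(W), (2,6)(W), (1,8)(W), all W → L
(3,2): only reaches (0,2)(W), (3,0)(W), (2,1)(W), all W → L
(3,3): only reaches (0,3)(W), (3,1)(W), (3,0)(W), (2,2)(W), all W → L
(3,7): only reaches (0,7)(W), (3,5)(W), (3,4)(W), (2,6)(W), all W → L
(3,8): only reaches (0,8)(W), (3,6)(W), (3,5)(W), (2,7)(W), all W → L
(4,2): only reaches (1,2)(W), (0,2)(W), (4,0)(W), (3,1)(W), all W → L
(4,7): only reaches (1,7)(W), (0,7)(W), (4,5)(W), (4,4)(W), (3,6)(W), all W → L
(5,1): only reaches (2,1)(W), (1,1)(W), (4,0)(W), all W → L
(5,2): only reaches (2,2)(W), (1,2)(W), (5,0)(W), (4,1)(W), all W → L
(5,6): only reaches (2,6)(W), (1,6)(W), (5,4)(W), (5,3)(W), (4,5)(W), all W → L
(5,7): only reaches (2,7)(W), (1,7)(W), (5,5)(W), (5,4)(W), (4,6)(W), all W → L
(6,1): only reaches (3,1)(W), (2,1)(W), (5,0)(W), all W → L
(6,5): only reaches (3,5)(W), (2,5)(W), (6,3)(W), (6,2)(W), (5,4)(W), all W → L
(6,6): only reaches (3,6)(W), (2,6)(W), (6,4)(W), (6,3)(W), (5,5)(W), all W → L
(7,0): only reaches (4,0)(W), (3,0)(W), all W → L
(7,1): only reaches (4,1)(W), (3,1)(W), (6,0)(W), all W → L
(7,5): only reaches (4,5)(W), (3,5)(W), (7,3)(W), (7,2)(W), (6,4)(W), all W → L
(7,9): only reaches (4,9)(W), (3,9)(W), (7,7)(W), (7,6)(W), (6,8)(W), all W → L
Every other cell has at least one move into one of the L cells above, so it is W.
L cells per row: a=0: 4, a=1: 4, a=2: 4, a=3: 4, a=4: 2, a=5: 4, a=6: 3, a=7: 4; total 29.

29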